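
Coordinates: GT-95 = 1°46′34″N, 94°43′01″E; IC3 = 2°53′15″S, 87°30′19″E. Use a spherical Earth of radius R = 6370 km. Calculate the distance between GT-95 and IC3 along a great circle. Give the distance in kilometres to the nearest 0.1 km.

GT-95: φ = +1.77611°, λ = +94.71694°
IC3: φ = -2.88750°, λ = +87.50528°
Δφ = -4.6636°,  Δλ = -7.2117°
a = sin²(Δφ/2) + cos φ₁ cos φ₂ sin²(Δλ/2) = 0.005604
c = 2·arcsin(√a) = 0.149858 rad = 8.5863°
d = R·c = 6370 × 0.149858 = 954.6 km

954.6 km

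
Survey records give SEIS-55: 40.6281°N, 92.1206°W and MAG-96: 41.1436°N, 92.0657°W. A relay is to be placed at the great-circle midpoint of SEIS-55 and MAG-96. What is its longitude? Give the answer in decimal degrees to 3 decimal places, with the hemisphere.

92.093°W

Bx = cos φ₂ cos Δλ = 0.753063,  By = cos φ₂ sin Δλ = 0.000722
φₘ = atan2(sin φ₁ + sin φ₂, √((cos φ₁ + Bx)² + By²)) = 40.88585°
λₘ = λ₁ + atan2(By, cos φ₁ + Bx) = -92.09326°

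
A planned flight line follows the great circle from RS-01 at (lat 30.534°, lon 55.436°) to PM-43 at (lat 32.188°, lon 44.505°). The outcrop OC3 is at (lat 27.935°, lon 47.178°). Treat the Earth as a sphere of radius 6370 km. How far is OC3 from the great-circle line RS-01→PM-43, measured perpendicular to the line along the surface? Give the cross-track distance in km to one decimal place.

433.1 km

δ₁₃ = central angle RS-01→OC3 = 0.133657 rad  (haversine)
θ₁₃ = bearing RS-01→OC3 = 252.220°,  θ₁₂ = bearing RS-01→PM-43 = 282.869°
dₓₜ = R·arcsin(sin δ₁₃ · sin(θ₁₃ − θ₁₂)) = 6370·arcsin(0.13326·sin(-30.649°)) = -433.064 km
|dₓₜ| = 433.064 km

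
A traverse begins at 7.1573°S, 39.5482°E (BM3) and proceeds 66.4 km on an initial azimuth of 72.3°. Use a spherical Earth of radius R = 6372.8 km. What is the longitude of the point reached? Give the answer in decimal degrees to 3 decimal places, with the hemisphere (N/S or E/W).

δ = d/R = 66.4/6372.8 = 0.010419 rad
φ₂ = arcsin(sin φ₁ cos δ + cos φ₁ sin δ cos θ)
   = arcsin(-0.12459·0.99995 + 0.99221·0.01042·0.30403) = -6.97545°
λ₂ = λ₁ + atan2(sin θ sin δ cos φ₁, cos δ − sin φ₁ sin φ₂) = 40.12116°

40.121°E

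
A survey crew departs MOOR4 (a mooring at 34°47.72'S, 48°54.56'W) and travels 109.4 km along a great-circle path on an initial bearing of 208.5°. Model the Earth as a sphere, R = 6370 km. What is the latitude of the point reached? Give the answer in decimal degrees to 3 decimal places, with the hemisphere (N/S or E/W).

35.659°S

MOOR4: φ = -34.79533°, λ = -48.90933°
δ = d/R = 109.4/6370 = 0.017174 rad
φ₂ = arcsin(sin φ₁ cos δ + cos φ₁ sin δ cos θ)
   = arcsin(-0.57065·0.99985 + 0.82120·0.01717·-0.87882) = -35.65874°
λ₂ = λ₁ + atan2(sin θ sin δ cos φ₁, cos δ − sin φ₁ sin φ₂) = -49.48720°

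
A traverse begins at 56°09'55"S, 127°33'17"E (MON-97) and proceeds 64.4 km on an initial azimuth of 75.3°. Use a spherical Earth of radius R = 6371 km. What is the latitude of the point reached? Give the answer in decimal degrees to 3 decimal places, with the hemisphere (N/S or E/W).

56.014°S

MON-97: φ = -56.16528°, λ = +127.55472°
δ = d/R = 64.4/6371 = 0.010108 rad
φ₂ = arcsin(sin φ₁ cos δ + cos φ₁ sin δ cos θ)
   = arcsin(-0.83065·0.99995 + 0.55680·0.01011·0.25376) = -56.01424°
λ₂ = λ₁ + atan2(sin θ sin δ cos φ₁, cos δ − sin φ₁ sin φ₂) = 128.55694°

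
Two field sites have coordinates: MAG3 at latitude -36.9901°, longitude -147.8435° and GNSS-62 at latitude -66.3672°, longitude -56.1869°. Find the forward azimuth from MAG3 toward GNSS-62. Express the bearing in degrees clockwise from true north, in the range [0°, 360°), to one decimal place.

151.5°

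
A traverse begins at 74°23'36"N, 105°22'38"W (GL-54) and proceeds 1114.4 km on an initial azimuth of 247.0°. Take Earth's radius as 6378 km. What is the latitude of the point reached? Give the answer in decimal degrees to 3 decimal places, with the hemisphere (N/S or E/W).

GL-54: φ = +74.39333°, λ = -105.37722°
δ = d/R = 1114.4/6378 = 0.174726 rad
φ₂ = arcsin(sin φ₁ cos δ + cos φ₁ sin δ cos θ)
   = arcsin(0.96313·0.98477 + 0.26903·0.17384·-0.39073) = 68.46495°
λ₂ = λ₁ + atan2(sin θ sin δ cos φ₁, cos δ − sin φ₁ sin φ₂) = -131.22201°

68.465°N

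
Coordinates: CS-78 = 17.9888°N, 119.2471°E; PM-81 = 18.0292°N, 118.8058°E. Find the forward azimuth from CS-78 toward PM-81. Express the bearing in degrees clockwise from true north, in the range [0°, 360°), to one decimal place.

275.6°

Δλ = -0.4413°
y = sin Δλ · cos φ₂ = -0.007324
x = cos φ₁ sin φ₂ − sin φ₁ cos φ₂ cos Δλ = 0.000714
θ = atan2(y, x) = -84.4332° → 275.5668° (mod 360°)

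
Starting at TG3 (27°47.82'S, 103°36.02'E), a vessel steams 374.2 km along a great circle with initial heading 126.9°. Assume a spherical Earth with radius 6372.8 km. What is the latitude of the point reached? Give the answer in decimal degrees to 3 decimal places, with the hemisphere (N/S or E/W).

29.782°S

TG3: φ = -27.79700°, λ = +103.60033°
δ = d/R = 374.2/6372.8 = 0.058718 rad
φ₂ = arcsin(sin φ₁ cos δ + cos φ₁ sin δ cos θ)
   = arcsin(-0.46634·0.99828 + 0.88461·0.05868·-0.60042) = -29.78231°
λ₂ = λ₁ + atan2(sin θ sin δ cos φ₁, cos δ − sin φ₁ sin φ₂) = 106.69988°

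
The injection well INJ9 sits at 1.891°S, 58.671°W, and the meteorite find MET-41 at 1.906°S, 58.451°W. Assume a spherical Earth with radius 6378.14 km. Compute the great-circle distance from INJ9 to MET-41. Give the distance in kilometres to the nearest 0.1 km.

24.5 km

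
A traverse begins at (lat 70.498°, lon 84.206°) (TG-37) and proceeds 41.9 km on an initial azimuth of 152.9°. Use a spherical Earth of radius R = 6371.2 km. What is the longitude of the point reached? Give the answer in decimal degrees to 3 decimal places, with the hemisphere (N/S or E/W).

84.712°E

δ = d/R = 41.9/6371.2 = 0.006576 rad
φ₂ = arcsin(sin φ₁ cos δ + cos φ₁ sin δ cos θ)
   = arcsin(0.94263·0.99998 + 0.33384·0.00658·-0.89021) = 70.16185°
λ₂ = λ₁ + atan2(sin θ sin δ cos φ₁, cos δ − sin φ₁ sin φ₂) = 84.71180°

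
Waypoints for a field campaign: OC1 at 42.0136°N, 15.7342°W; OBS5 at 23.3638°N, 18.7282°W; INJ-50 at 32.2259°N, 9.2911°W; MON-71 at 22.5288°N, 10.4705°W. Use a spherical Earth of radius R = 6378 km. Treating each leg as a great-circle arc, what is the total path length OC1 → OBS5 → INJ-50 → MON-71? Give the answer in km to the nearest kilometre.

4534 km

OC1→OBS5: c = 0.328399 rad, d = 2094.53 km
OBS5→INJ-50: c = 0.212286 rad, d = 1353.96 km
INJ-50→MON-71: c = 0.170226 rad, d = 1085.70 km
Total = 2094.53 + 1353.96 + 1085.70 = 4534.20 km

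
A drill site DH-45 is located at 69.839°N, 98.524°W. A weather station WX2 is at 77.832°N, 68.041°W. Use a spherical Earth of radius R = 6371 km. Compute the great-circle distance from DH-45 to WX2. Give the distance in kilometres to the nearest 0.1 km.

1268.5 km

Δφ = 7.9930°,  Δλ = 30.4830°
a = sin²(Δφ/2) + cos φ₁ cos φ₂ sin²(Δλ/2) = 0.009878
c = 2·arcsin(√a) = 0.199106 rad = 11.4079°
d = R·c = 6371 × 0.199106 = 1268.5 km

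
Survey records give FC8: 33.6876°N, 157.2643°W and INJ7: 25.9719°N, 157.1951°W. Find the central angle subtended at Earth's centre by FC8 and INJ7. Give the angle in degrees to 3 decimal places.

Δφ = -7.7157°,  Δλ = 0.0692°
a = sin²(Δφ/2) + cos φ₁ cos φ₂ sin²(Δλ/2) = 0.004527
c = 2·arcsin(√a) = 0.134668 rad = 7.7159°

7.716°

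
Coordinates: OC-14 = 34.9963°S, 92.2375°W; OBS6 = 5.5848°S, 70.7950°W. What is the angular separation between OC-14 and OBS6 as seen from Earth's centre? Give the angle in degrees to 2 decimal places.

35.44°

Δφ = 29.4115°,  Δλ = 21.4425°
a = sin²(Δφ/2) + cos φ₁ cos φ₂ sin²(Δλ/2) = 0.092658
c = 2·arcsin(√a) = 0.618612 rad = 35.4439°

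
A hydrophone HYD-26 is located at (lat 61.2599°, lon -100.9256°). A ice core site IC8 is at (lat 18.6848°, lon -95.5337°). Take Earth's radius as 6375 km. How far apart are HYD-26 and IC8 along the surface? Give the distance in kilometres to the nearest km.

4756 km

Δφ = -42.5751°,  Δλ = 5.3919°
a = sin²(Δφ/2) + cos φ₁ cos φ₂ sin²(Δλ/2) = 0.132812
c = 2·arcsin(√a) = 0.746050 rad = 42.7455°
d = R·c = 6375 × 0.746050 = 4756.1 km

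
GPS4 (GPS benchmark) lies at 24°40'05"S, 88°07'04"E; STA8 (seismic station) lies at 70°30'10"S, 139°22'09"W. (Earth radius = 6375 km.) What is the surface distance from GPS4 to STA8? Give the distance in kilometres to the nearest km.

8805 km

GPS4: φ = -24.66806°, λ = +88.11778°
STA8: φ = -70.50278°, λ = -139.36917°
Δφ = -45.8347°,  Δλ = 132.5131°
a = sin²(Δφ/2) + cos φ₁ cos φ₂ sin²(Δλ/2) = 0.405766
c = 2·arcsin(√a) = 1.381193 rad = 79.1366°
d = R·c = 6375 × 1.381193 = 8805.1 km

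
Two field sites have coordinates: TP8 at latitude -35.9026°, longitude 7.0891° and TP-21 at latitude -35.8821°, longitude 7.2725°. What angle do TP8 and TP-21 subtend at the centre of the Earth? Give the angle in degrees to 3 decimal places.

0.150°

Δφ = 0.0205°,  Δλ = 0.1834°
a = sin²(Δφ/2) + cos φ₁ cos φ₂ sin²(Δλ/2) = 0.000002
c = 2·arcsin(√a) = 0.002618 rad = 0.1500°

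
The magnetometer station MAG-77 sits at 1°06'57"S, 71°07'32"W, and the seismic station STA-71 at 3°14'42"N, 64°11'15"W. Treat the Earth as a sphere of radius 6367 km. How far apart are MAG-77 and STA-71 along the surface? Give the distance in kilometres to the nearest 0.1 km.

MAG-77: φ = -1.11583°, λ = -71.12556°
STA-71: φ = +3.24500°, λ = -64.18750°
Δφ = 4.3608°,  Δλ = 6.9381°
a = sin²(Δφ/2) + cos φ₁ cos φ₂ sin²(Δλ/2) = 0.005102
c = 2·arcsin(√a) = 0.142982 rad = 8.1923°
d = R·c = 6367 × 0.142982 = 910.4 km

910.4 km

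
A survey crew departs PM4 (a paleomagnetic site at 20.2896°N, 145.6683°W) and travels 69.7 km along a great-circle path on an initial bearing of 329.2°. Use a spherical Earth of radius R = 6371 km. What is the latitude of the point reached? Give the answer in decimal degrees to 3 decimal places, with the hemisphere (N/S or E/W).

20.828°N

δ = d/R = 69.7/6371 = 0.010940 rad
φ₂ = arcsin(sin φ₁ cos δ + cos φ₁ sin δ cos θ)
   = arcsin(0.34677·0.99994 + 0.93795·0.01094·0.85896) = 20.82768°
λ₂ = λ₁ + atan2(sin θ sin δ cos φ₁, cos δ − sin φ₁ sin φ₂) = -146.01170°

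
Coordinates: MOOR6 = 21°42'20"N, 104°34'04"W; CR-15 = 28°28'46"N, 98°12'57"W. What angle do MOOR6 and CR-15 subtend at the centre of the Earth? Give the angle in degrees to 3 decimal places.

8.883°

MOOR6: φ = +21.70556°, λ = -104.56778°
CR-15: φ = +28.47944°, λ = -98.21583°
Δφ = 6.7739°,  Δλ = 6.3519°
a = sin²(Δφ/2) + cos φ₁ cos φ₂ sin²(Δλ/2) = 0.005997
c = 2·arcsin(√a) = 0.155036 rad = 8.8829°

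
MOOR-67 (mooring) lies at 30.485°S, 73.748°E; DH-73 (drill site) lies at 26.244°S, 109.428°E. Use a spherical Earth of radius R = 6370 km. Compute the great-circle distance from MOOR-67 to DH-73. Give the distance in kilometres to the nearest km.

Δφ = 4.2410°,  Δλ = 35.6800°
a = sin²(Δφ/2) + cos φ₁ cos φ₂ sin²(Δλ/2) = 0.073914
c = 2·arcsin(√a) = 0.550673 rad = 31.5512°
d = R·c = 6370 × 0.550673 = 3507.8 km

3508 km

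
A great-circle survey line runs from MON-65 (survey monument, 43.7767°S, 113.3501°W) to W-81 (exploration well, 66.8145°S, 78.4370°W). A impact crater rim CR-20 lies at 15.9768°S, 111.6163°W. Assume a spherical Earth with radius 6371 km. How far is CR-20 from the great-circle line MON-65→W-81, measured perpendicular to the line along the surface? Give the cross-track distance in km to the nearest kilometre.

δ₁₃ = central angle MON-65→CR-20 = 0.485881 rad  (haversine)
θ₁₃ = bearing MON-65→CR-20 = 3.571°,  θ₁₂ = bearing MON-65→W-81 = 152.901°
dₓₜ = R·arcsin(sin δ₁₃ · sin(θ₁₃ − θ₁₂)) = 6371·arcsin(0.46699·sin(-149.330°)) = -1532.341 km
|dₓₜ| = 1532.341 km

1532 km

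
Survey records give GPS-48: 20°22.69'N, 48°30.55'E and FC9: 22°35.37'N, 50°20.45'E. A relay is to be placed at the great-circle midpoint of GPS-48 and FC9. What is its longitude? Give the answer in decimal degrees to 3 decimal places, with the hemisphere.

49.418°E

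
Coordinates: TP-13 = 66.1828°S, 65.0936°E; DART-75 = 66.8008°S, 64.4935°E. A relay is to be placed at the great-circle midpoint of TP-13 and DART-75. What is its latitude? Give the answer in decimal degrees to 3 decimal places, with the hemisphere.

Bx = cos φ₂ cos Δλ = 0.393907,  By = cos φ₂ sin Δλ = -0.004126
φₘ = atan2(sin φ₁ + sin φ₂, √((cos φ₁ + Bx)² + By²)) = -66.49209°
λₘ = λ₁ + atan2(By, cos φ₁ + Bx) = 64.79727°

66.492°S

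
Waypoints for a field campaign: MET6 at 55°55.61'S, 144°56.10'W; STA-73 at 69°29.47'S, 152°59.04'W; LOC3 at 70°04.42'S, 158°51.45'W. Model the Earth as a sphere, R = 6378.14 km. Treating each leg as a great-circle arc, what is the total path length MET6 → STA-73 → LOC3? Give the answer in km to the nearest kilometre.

MET6: φ = -55.92683°, λ = -144.93500°
STA-73: φ = -69.49117°, λ = -152.98400°
LOC3: φ = -70.07367°, λ = -158.85750°
MET6→STA-73: c = 0.244851 rad, d = 1561.69 km
STA-73→LOC3: c = 0.036840 rad, d = 234.97 km
Total = 1561.69 + 234.97 = 1796.66 km

1797 km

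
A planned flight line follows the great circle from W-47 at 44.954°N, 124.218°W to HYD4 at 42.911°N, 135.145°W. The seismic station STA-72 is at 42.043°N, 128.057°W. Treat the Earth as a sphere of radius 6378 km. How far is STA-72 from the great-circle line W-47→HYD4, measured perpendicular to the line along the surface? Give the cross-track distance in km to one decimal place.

δ₁₃ = central angle W-47→STA-72 = 0.070294 rad  (haversine)
θ₁₃ = bearing W-47→STA-72 = 225.066°,  θ₁₂ = bearing W-47→HYD4 = 259.286°
dₓₜ = R·arcsin(sin δ₁₃ · sin(θ₁₃ − θ₁₂)) = 6378·arcsin(0.07024·sin(-34.220°)) = -251.991 km
|dₓₜ| = 251.991 km

252.0 km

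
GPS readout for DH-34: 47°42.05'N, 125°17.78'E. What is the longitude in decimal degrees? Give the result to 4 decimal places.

125° + 17.78′/60 = 125 + 0.29633 = 125.2963°

125.2963°E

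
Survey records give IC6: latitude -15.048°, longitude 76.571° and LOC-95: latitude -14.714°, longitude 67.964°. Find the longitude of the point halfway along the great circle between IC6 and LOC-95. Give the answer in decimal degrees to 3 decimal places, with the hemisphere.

72.264°E

Bx = cos φ₂ cos Δλ = 0.956313,  By = cos φ₂ sin Δλ = -0.144748
φₘ = atan2(sin φ₁ + sin φ₂, √((cos φ₁ + Bx)² + By²)) = -14.92120°
λₘ = λ₁ + atan2(By, cos φ₁ + Bx) = 72.26416°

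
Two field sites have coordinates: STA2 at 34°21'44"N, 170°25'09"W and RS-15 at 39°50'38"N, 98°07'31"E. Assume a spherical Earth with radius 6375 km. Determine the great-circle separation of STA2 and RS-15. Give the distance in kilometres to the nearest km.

STA2: φ = +34.36222°, λ = -170.41917°
RS-15: φ = +39.84389°, λ = +98.12528°
Δφ = 5.4817°,  Δλ = -91.4556°
a = sin²(Δφ/2) + cos φ₁ cos φ₂ sin²(Δλ/2) = 0.327237
c = 2·arcsin(√a) = 1.217998 rad = 69.7861°
d = R·c = 6375 × 1.217998 = 7764.7 km

7765 km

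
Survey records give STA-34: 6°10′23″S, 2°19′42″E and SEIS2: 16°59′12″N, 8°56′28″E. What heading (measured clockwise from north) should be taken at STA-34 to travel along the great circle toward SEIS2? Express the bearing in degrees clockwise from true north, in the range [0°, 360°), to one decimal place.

STA-34: φ = -6.17306°, λ = +2.32833°
SEIS2: φ = +16.98667°, λ = +8.94111°
Δλ = 6.6128°
y = sin Δλ · cos φ₂ = 0.110135
x = cos φ₁ sin φ₂ − sin φ₁ cos φ₂ cos Δλ = 0.392611
θ = atan2(y, x) = 15.6698° → 15.6698° (mod 360°)

15.7°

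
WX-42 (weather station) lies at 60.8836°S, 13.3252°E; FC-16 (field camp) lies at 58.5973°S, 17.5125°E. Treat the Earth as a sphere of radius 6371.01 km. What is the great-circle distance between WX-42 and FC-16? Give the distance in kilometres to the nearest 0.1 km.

345.8 km

Δφ = 2.2863°,  Δλ = 4.1873°
a = sin²(Δφ/2) + cos φ₁ cos φ₂ sin²(Δλ/2) = 0.000736
c = 2·arcsin(√a) = 0.054280 rad = 3.1100°
d = R·c = 6371.01 × 0.054280 = 345.8 km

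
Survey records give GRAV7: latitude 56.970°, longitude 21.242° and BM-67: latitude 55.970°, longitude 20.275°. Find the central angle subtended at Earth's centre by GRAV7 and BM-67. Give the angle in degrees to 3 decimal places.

1.134°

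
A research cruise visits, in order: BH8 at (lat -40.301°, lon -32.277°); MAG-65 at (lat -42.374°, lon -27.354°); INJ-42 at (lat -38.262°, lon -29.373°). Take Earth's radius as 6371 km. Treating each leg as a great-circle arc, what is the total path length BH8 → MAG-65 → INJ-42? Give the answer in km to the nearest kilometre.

BH8→MAG-65: c = 0.073949 rad, d = 471.13 km
MAG-65→INJ-42: c = 0.076626 rad, d = 488.18 km
Total = 471.13 + 488.18 = 959.31 km

959 km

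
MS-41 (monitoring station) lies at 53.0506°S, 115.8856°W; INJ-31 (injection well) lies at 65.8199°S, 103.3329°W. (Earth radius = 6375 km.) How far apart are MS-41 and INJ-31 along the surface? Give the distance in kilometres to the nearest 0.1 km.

1581.6 km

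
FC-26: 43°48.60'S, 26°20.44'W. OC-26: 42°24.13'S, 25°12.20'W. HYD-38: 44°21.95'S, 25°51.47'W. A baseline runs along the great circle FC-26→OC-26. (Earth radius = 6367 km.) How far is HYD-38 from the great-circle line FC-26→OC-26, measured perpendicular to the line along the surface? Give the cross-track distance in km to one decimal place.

64.7 km

FC-26: φ = -43.81000°, λ = -26.34067°
OC-26: φ = -42.40217°, λ = -25.20333°
HYD-38: φ = -44.36583°, λ = -25.85783°
δ₁₃ = central angle FC-26→HYD-38 = 0.011435 rad  (haversine)
θ₁₃ = bearing FC-26→HYD-38 = 148.206°,  θ₁₂ = bearing FC-26→OC-26 = 30.923°
dₓₜ = R·arcsin(sin δ₁₃ · sin(θ₁₃ − θ₁₂)) = 6367·arcsin(0.01143·sin(117.283°)) = 64.704 km
|dₓₜ| = 64.704 km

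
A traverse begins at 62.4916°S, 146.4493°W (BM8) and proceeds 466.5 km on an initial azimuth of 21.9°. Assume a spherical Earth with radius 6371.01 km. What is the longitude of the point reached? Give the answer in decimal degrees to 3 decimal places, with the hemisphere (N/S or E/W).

143.450°W

δ = d/R = 466.5/6371.01 = 0.073222 rad
φ₂ = arcsin(sin φ₁ cos δ + cos φ₁ sin δ cos θ)
   = arcsin(-0.88694·0.99732 + 0.46188·0.07316·0.92784) = -58.56312°
λ₂ = λ₁ + atan2(sin θ sin δ cos φ₁, cos δ − sin φ₁ sin φ₂) = -143.45036°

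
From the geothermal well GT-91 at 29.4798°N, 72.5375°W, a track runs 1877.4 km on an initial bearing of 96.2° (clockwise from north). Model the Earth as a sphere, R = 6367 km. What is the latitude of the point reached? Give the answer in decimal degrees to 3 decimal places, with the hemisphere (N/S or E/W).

26.331°N

δ = d/R = 1877.4/6367 = 0.294864 rad
φ₂ = arcsin(sin φ₁ cos δ + cos φ₁ sin δ cos θ)
   = arcsin(0.49212·0.95684 + 0.87053·0.29061·-0.10800) = 26.33096°
λ₂ = λ₁ + atan2(sin θ sin δ cos φ₁, cos δ − sin φ₁ sin φ₂) = -53.73207°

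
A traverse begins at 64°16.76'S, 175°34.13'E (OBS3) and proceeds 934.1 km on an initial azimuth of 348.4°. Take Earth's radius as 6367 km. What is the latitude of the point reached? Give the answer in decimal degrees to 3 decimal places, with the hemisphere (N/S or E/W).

56.006°S

OBS3: φ = -64.27933°, λ = +175.56883°
δ = d/R = 934.1/6367 = 0.146710 rad
φ₂ = arcsin(sin φ₁ cos δ + cos φ₁ sin δ cos θ)
   = arcsin(-0.90092·0.98926 + 0.43398·0.14618·0.97958) = -56.00605°
λ₂ = λ₁ + atan2(sin θ sin δ cos φ₁, cos δ − sin φ₁ sin φ₂) = 172.55518°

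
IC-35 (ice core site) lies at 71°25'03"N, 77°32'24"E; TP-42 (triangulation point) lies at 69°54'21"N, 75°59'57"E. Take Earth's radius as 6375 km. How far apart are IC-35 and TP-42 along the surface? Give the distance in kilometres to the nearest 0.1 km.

IC-35: φ = +71.41750°, λ = +77.54000°
TP-42: φ = +69.90583°, λ = +75.99917°
Δφ = -1.5117°,  Δλ = -1.5408°
a = sin²(Δφ/2) + cos φ₁ cos φ₂ sin²(Δλ/2) = 0.000194
c = 2·arcsin(√a) = 0.027844 rad = 1.5953°
d = R·c = 6375 × 0.027844 = 177.5 km

177.5 km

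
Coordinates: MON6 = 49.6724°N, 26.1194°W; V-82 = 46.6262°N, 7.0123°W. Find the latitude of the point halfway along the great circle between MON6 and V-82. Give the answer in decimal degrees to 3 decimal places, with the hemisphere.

48.546°N

Bx = cos φ₂ cos Δλ = 0.648921,  By = cos φ₂ sin Δλ = 0.224799
φₘ = atan2(sin φ₁ + sin φ₂, √((cos φ₁ + Bx)² + By²)) = 48.54631°
λₘ = λ₁ + atan2(By, cos φ₁ + Bx) = -16.27959°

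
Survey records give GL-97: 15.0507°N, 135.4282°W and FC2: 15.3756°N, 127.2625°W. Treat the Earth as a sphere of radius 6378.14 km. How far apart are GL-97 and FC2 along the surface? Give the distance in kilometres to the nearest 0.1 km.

877.8 km

Δφ = 0.3249°,  Δλ = 8.1657°
a = sin²(Δφ/2) + cos φ₁ cos φ₂ sin²(Δλ/2) = 0.004728
c = 2·arcsin(√a) = 0.137633 rad = 7.8858°
d = R·c = 6378.14 × 0.137633 = 877.8 km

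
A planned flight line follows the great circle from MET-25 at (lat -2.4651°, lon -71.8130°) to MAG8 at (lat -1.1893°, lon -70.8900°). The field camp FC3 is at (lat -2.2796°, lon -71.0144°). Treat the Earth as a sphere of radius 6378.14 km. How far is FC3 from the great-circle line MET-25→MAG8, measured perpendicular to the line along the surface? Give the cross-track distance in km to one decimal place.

δ₁₃ = central angle MET-25→FC3 = 0.014298 rad  (haversine)
θ₁₃ = bearing MET-25→FC3 = 76.929°,  θ₁₂ = bearing MET-25→MAG8 = 35.887°
dₓₜ = R·arcsin(sin δ₁₃ · sin(θ₁₃ − θ₁₂)) = 6378.14·arcsin(0.01430·sin(41.043°)) = 59.877 km
|dₓₜ| = 59.877 km

59.9 km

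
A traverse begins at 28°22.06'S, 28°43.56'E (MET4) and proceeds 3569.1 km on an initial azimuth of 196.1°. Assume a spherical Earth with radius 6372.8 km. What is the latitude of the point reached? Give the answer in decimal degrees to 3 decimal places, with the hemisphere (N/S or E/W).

58.391°S

MET4: φ = -28.36767°, λ = +28.72600°
δ = d/R = 3569.1/6372.8 = 0.560052 rad
φ₂ = arcsin(sin φ₁ cos δ + cos φ₁ sin δ cos θ)
   = arcsin(-0.47513·0.84723 + 0.87992·0.53123·-0.96078) = -58.39120°
λ₂ = λ₁ + atan2(sin θ sin δ cos φ₁, cos δ − sin φ₁ sin φ₂) = 12.40142°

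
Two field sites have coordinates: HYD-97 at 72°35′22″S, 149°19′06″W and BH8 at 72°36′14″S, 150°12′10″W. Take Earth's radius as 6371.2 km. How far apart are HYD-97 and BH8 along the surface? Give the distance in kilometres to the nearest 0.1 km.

HYD-97: φ = -72.58944°, λ = -149.31833°
BH8: φ = -72.60389°, λ = -150.20278°
Δφ = -0.0144°,  Δλ = -0.8844°
a = sin²(Δφ/2) + cos φ₁ cos φ₂ sin²(Δλ/2) = 0.000005
c = 2·arcsin(√a) = 0.004624 rad = 0.2649°
d = R·c = 6371.2 × 0.004624 = 29.5 km

29.5 km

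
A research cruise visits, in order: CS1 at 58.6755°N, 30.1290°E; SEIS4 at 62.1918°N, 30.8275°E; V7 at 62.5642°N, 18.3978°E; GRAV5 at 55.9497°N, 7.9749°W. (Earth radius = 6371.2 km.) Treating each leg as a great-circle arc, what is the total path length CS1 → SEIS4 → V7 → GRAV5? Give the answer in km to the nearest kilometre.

2688 km

CS1→SEIS4: c = 0.061664 rad, d = 392.87 km
SEIS4→V7: c = 0.100634 rad, d = 641.16 km
V7→GRAV5: c = 0.259597 rad, d = 1653.95 km
Total = 392.87 + 641.16 + 1653.95 = 2687.98 km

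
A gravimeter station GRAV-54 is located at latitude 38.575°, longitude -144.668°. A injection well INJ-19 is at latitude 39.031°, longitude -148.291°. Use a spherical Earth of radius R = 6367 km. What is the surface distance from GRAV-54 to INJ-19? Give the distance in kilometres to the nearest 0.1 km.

317.8 km

Δφ = 0.4560°,  Δλ = -3.6230°
a = sin²(Δφ/2) + cos φ₁ cos φ₂ sin²(Δλ/2) = 0.000623
c = 2·arcsin(√a) = 0.049913 rad = 2.8598°
d = R·c = 6367 × 0.049913 = 317.8 km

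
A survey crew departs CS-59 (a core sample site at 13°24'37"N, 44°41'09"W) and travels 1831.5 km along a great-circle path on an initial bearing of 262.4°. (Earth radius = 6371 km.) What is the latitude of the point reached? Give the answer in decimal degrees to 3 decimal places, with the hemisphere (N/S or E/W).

CS-59: φ = +13.41028°, λ = -44.68583°
δ = d/R = 1831.5/6371 = 0.287474 rad
φ₂ = arcsin(sin φ₁ cos δ + cos φ₁ sin δ cos θ)
   = arcsin(0.23192·0.95896 + 0.97273·0.28353·-0.13226) = 10.71528°
λ₂ = λ₁ + atan2(sin θ sin δ cos φ₁, cos δ − sin φ₁ sin φ₂) = -61.30614°

10.715°N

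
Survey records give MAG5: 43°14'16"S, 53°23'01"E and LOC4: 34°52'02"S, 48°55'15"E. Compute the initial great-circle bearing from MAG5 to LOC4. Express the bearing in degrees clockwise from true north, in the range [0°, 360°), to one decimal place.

336.1°

MAG5: φ = -43.23778°, λ = +53.38361°
LOC4: φ = -34.86722°, λ = +48.92083°
Δλ = -4.4628°
y = sin Δλ · cos φ₂ = -0.063843
x = cos φ₁ sin φ₂ − sin φ₁ cos φ₂ cos Δλ = 0.143871
θ = atan2(y, x) = -23.9293° → 336.0707° (mod 360°)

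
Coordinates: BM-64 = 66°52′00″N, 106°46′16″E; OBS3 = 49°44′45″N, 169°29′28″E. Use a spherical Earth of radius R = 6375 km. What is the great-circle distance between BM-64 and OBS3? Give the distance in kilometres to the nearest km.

3905 km

BM-64: φ = +66.86667°, λ = +106.77111°
OBS3: φ = +49.74583°, λ = +169.49111°
Δφ = -17.1208°,  Δλ = 62.7200°
a = sin²(Δφ/2) + cos φ₁ cos φ₂ sin²(Δλ/2) = 0.090912
c = 2·arcsin(√a) = 0.612563 rad = 35.0973°
d = R·c = 6375 × 0.612563 = 3905.1 km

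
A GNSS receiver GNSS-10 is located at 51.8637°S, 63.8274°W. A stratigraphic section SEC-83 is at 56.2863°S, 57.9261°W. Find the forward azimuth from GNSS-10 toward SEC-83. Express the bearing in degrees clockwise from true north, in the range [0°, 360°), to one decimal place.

Δλ = 5.9013°
y = sin Δλ · cos φ₂ = 0.057067
x = cos φ₁ sin φ₂ − sin φ₁ cos φ₂ cos Δλ = -0.079426
θ = atan2(y, x) = 144.3031° → 144.3031° (mod 360°)

144.3°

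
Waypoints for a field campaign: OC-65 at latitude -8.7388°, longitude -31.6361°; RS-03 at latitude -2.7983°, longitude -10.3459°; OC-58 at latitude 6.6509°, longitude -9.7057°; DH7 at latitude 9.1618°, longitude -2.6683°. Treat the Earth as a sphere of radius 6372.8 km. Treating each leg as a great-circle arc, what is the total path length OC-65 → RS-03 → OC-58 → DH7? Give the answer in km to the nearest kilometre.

4323 km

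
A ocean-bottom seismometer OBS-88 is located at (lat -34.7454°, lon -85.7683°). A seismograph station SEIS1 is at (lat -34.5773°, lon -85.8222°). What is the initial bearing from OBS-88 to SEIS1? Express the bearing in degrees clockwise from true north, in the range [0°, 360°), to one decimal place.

Δλ = -0.0539°
y = sin Δλ · cos φ₂ = -0.000775
x = cos φ₁ sin φ₂ − sin φ₁ cos φ₂ cos Δλ = 0.002934
θ = atan2(y, x) = -14.7899° → 345.2101° (mod 360°)

345.2°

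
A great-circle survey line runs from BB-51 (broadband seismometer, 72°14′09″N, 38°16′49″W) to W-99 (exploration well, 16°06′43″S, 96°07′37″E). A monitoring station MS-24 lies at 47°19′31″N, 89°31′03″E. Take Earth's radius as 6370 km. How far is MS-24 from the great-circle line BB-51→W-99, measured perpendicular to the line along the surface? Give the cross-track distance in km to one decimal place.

926.1 km

BB-51: φ = +72.23583°, λ = -38.28028°
W-99: φ = -16.11194°, λ = +96.12694°
MS-24: φ = +47.32528°, λ = +89.51750°
δ₁₃ = central angle BB-51→MS-24 = 0.960132 rad  (haversine)
θ₁₃ = bearing BB-51→MS-24 = 40.826°,  θ₁₂ = bearing BB-51→W-99 = 51.012°
dₓₜ = R·arcsin(sin δ₁₃ · sin(θ₁₃ − θ₁₂)) = 6370·arcsin(0.81927·sin(-10.185°)) = -926.096 km
|dₓₜ| = 926.096 km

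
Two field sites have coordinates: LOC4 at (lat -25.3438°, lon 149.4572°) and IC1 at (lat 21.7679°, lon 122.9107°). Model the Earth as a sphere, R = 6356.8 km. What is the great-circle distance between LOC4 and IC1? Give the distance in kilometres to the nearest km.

5957 km

Δφ = 47.1117°,  Δλ = -26.5465°
a = sin²(Δφ/2) + cos φ₁ cos φ₂ sin²(Δλ/2) = 0.203958
c = 2·arcsin(√a) = 0.937154 rad = 53.6949°
d = R·c = 6356.8 × 0.937154 = 5957.3 km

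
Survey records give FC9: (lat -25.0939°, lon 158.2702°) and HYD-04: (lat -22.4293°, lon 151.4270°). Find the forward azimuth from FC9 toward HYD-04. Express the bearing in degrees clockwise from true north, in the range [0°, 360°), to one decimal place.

Δλ = -6.8432°
y = sin Δλ · cos φ₂ = -0.110139
x = cos φ₁ sin φ₂ − sin φ₁ cos φ₂ cos Δλ = 0.043697
θ = atan2(y, x) = -68.3598° → 291.6402° (mod 360°)

291.6°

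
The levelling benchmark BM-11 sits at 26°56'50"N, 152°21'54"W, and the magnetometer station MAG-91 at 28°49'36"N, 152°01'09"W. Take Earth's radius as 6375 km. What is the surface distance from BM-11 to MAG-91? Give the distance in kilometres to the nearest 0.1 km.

BM-11: φ = +26.94722°, λ = -152.36500°
MAG-91: φ = +28.82667°, λ = -152.01917°
Δφ = 1.8794°,  Δλ = 0.3458°
a = sin²(Δφ/2) + cos φ₁ cos φ₂ sin²(Δλ/2) = 0.000276
c = 2·arcsin(√a) = 0.033233 rad = 1.9041°
d = R·c = 6375 × 0.033233 = 211.9 km

211.9 km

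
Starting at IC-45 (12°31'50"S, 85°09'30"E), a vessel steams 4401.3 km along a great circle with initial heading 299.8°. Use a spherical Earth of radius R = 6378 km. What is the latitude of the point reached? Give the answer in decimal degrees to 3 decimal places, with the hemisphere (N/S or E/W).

8.136°N

IC-45: φ = -12.53056°, λ = +85.15833°
δ = d/R = 4401.3/6378 = 0.690075 rad
φ₂ = arcsin(sin φ₁ cos δ + cos φ₁ sin δ cos θ)
   = arcsin(-0.21696·0.77120 + 0.97618·0.63660·0.49697) = 8.13559°
λ₂ = λ₁ + atan2(sin θ sin δ cos φ₁, cos δ − sin φ₁ sin φ₂) = 51.23857°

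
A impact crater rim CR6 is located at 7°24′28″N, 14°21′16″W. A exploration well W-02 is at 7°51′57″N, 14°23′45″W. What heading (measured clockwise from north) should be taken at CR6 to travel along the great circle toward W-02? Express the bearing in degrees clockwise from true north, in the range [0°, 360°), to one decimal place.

CR6: φ = +7.40778°, λ = -14.35444°
W-02: φ = +7.86583°, λ = -14.39583°
Δλ = -0.0414°
y = sin Δλ · cos φ₂ = -0.000716
x = cos φ₁ sin φ₂ − sin φ₁ cos φ₂ cos Δλ = 0.007995
θ = atan2(y, x) = -5.1148° → 354.8852° (mod 360°)

354.9°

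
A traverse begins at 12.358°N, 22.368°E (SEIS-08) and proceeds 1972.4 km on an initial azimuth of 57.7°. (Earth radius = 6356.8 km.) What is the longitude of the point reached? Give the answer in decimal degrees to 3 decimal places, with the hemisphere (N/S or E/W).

δ = d/R = 1972.4/6356.8 = 0.310282 rad
φ₂ = arcsin(sin φ₁ cos δ + cos φ₁ sin δ cos θ)
   = arcsin(0.21402·0.95225 + 0.97683·0.30533·0.53435) = 21.29508°
λ₂ = λ₁ + atan2(sin θ sin δ cos φ₁, cos δ − sin φ₁ sin φ₂) = 38.44887°

38.449°E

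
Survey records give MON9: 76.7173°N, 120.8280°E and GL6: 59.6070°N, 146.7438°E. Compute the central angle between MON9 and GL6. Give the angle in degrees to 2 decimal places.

Δφ = -17.1103°,  Δλ = 25.9158°
a = sin²(Δφ/2) + cos φ₁ cos φ₂ sin²(Δλ/2) = 0.027975
c = 2·arcsin(√a) = 0.336092 rad = 19.2567°

19.26°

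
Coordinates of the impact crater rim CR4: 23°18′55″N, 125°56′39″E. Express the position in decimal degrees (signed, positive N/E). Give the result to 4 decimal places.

lat: 23.3153° N → +23.3153°
lon: 125.9442° E → +125.9442°

+23.3153°, +125.9442°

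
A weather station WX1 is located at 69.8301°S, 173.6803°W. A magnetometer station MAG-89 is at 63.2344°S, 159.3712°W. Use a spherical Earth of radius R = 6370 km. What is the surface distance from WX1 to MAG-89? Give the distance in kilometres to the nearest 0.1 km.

964.3 km

Δφ = 6.5957°,  Δλ = 14.3091°
a = sin²(Δφ/2) + cos φ₁ cos φ₂ sin²(Δλ/2) = 0.005718
c = 2·arcsin(√a) = 0.151379 rad = 8.6734°
d = R·c = 6370 × 0.151379 = 964.3 km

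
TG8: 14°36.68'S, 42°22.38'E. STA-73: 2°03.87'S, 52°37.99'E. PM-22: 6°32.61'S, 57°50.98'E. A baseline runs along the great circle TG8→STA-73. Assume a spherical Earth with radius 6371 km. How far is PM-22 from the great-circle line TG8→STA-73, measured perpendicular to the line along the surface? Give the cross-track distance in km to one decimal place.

762.4 km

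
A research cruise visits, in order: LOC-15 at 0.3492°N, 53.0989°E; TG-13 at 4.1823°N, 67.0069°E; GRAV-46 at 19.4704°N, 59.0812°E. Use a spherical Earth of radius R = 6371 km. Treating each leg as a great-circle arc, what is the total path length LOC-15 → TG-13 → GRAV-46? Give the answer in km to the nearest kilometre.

LOC-15→TG-13: c = 0.251563 rad, d = 1602.71 km
TG-13→GRAV-46: c = 0.299005 rad, d = 1904.96 km
Total = 1602.71 + 1904.96 = 3507.67 km

3508 km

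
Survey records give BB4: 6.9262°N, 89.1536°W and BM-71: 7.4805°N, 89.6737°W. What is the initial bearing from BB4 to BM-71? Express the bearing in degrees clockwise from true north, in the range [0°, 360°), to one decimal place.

Δλ = -0.5201°
y = sin Δλ · cos φ₂ = -0.009000
x = cos φ₁ sin φ₂ − sin φ₁ cos φ₂ cos Δλ = 0.009679
θ = atan2(y, x) = -42.9180° → 317.0820° (mod 360°)

317.1°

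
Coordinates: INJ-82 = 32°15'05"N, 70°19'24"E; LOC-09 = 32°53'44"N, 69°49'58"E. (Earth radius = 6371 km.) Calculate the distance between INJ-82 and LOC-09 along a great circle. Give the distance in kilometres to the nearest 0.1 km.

85.1 km

INJ-82: φ = +32.25139°, λ = +70.32333°
LOC-09: φ = +32.89556°, λ = +69.83278°
Δφ = 0.6442°,  Δλ = -0.4906°
a = sin²(Δφ/2) + cos φ₁ cos φ₂ sin²(Δλ/2) = 0.000045
c = 2·arcsin(√a) = 0.013359 rad = 0.7654°
d = R·c = 6371 × 0.013359 = 85.1 km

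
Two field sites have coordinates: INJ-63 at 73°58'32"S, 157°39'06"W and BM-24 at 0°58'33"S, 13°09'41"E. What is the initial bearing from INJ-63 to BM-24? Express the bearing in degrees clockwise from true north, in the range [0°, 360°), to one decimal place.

INJ-63: φ = -73.97556°, λ = -157.65167°
BM-24: φ = -0.97583°, λ = +13.16139°
Δλ = 170.8131°
y = sin Δλ · cos φ₂ = 0.159633
x = cos φ₁ sin φ₂ − sin φ₁ cos φ₂ cos Δλ = -0.953379
θ = atan2(y, x) = 170.4946° → 170.4946° (mod 360°)

170.5°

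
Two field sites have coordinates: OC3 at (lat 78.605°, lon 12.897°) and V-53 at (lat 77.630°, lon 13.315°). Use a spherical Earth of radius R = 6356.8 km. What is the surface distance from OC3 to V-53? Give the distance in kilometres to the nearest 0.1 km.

108.6 km

Δφ = -0.9750°,  Δλ = 0.4180°
a = sin²(Δφ/2) + cos φ₁ cos φ₂ sin²(Δλ/2) = 0.000073
c = 2·arcsin(√a) = 0.017083 rad = 0.9788°
d = R·c = 6356.8 × 0.017083 = 108.6 km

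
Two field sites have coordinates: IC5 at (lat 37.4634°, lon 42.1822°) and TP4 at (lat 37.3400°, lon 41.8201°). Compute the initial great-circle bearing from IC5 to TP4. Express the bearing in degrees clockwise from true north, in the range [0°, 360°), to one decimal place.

246.9°

Δλ = -0.3621°
y = sin Δλ · cos φ₂ = -0.005025
x = cos φ₁ sin φ₂ − sin φ₁ cos φ₂ cos Δλ = -0.002144
θ = atan2(y, x) = -113.1089° → 246.8911° (mod 360°)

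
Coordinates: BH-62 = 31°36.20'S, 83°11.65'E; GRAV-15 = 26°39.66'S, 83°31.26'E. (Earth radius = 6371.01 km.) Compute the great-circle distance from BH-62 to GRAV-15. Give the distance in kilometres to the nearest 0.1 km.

BH-62: φ = -31.60333°, λ = +83.19417°
GRAV-15: φ = -26.66100°, λ = +83.52100°
Δφ = 4.9423°,  Δλ = 0.3268°
a = sin²(Δφ/2) + cos φ₁ cos φ₂ sin²(Δλ/2) = 0.001865
c = 2·arcsin(√a) = 0.086404 rad = 4.9506°
d = R·c = 6371.01 × 0.086404 = 550.5 km

550.5 km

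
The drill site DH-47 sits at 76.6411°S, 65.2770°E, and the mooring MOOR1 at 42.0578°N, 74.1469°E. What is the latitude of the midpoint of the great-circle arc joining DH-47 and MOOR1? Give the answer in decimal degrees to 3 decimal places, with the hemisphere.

17.327°S

Bx = cos φ₂ cos Δλ = 0.733590,  By = cos φ₂ sin Δλ = 0.114482
φₘ = atan2(sin φ₁ + sin φ₂, √((cos φ₁ + Bx)² + By²)) = -17.32696°
λₘ = λ₁ + atan2(By, cos φ₁ + Bx) = 72.04514°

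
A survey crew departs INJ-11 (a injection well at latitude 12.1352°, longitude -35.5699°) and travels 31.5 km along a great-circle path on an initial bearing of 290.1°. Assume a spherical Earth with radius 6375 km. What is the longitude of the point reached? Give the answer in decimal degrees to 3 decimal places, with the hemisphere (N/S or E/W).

δ = d/R = 31.5/6375 = 0.004941 rad
φ₂ = arcsin(sin φ₁ cos δ + cos φ₁ sin δ cos θ)
   = arcsin(0.21022·0.99999 + 0.97765·0.00494·0.34366) = 12.23236°
λ₂ = λ₁ + atan2(sin θ sin δ cos φ₁, cos δ − sin φ₁ sin φ₂) = -35.84194°

35.842°W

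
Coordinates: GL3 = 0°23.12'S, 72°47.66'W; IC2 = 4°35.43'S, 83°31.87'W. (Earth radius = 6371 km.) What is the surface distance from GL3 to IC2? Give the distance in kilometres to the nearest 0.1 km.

1280.9 km

GL3: φ = -0.38533°, λ = -72.79433°
IC2: φ = -4.59050°, λ = -83.53117°
Δφ = -4.2052°,  Δλ = -10.7368°
a = sin²(Δφ/2) + cos φ₁ cos φ₂ sin²(Δλ/2) = 0.010071
c = 2·arcsin(√a) = 0.201049 rad = 11.5193°
d = R·c = 6371 × 0.201049 = 1280.9 km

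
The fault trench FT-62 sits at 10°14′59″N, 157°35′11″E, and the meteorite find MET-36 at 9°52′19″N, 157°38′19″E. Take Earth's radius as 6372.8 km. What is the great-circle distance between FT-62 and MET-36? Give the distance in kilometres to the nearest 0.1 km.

FT-62: φ = +10.24972°, λ = +157.58639°
MET-36: φ = +9.87194°, λ = +157.63861°
Δφ = -0.3778°,  Δλ = 0.0522°
a = sin²(Δφ/2) + cos φ₁ cos φ₂ sin²(Δλ/2) = 0.000011
c = 2·arcsin(√a) = 0.006654 rad = 0.3813°
d = R·c = 6372.8 × 0.006654 = 42.4 km

42.4 km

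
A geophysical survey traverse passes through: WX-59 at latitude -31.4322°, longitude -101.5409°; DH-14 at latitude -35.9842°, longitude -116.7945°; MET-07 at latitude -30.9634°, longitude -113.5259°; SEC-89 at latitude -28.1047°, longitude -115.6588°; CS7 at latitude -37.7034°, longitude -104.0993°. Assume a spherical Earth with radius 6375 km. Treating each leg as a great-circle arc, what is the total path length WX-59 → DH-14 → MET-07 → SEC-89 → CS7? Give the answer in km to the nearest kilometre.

WX-59→DH-14: c = 0.234967 rad, d = 1497.91 km
DH-14→MET-07: c = 0.099699 rad, d = 635.58 km
MET-07→SEC-89: c = 0.059481 rad, d = 379.19 km
SEC-89→CS7: c = 0.237860 rad, d = 1516.36 km
Total = 1497.91 + 635.58 + 379.19 + 1516.36 = 4029.04 km

4029 km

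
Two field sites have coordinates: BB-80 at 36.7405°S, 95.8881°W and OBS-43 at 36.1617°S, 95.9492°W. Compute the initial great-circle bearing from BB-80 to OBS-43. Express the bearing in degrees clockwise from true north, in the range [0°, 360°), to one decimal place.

355.1°

Δλ = -0.0611°
y = sin Δλ · cos φ₂ = -0.000861
x = cos φ₁ sin φ₂ − sin φ₁ cos φ₂ cos Δλ = 0.010102
θ = atan2(y, x) = -4.8716° → 355.1284° (mod 360°)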